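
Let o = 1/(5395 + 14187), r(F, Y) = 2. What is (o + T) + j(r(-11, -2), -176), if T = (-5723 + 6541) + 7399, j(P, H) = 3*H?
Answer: 150565999/19582 ≈ 7689.0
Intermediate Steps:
T = 8217 (T = 818 + 7399 = 8217)
o = 1/19582 ≈ 5.1067e-5
(o + T) + j(r(-11, -2), -176) = (1/19582 + 8217) + 3*(-176) = 160905295/19582 - 528 = 150565999/19582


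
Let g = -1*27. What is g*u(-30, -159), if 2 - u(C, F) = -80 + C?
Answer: -3024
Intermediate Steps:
u(C, F) = 82 - C (u(C, F) = 2 - (-80 + C) = 2 + (80 - C) = 82 - C)
g = -27
g*u(-30, -159) = -27*(82 - 1*(-30)) = -27*(82 + 30) = -27*112 = -3024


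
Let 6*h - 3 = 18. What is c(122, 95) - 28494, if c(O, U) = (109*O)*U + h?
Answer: 2469639/2 ≈ 1.2348e+6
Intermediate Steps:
h = 7/2 (h = ½ + (⅙)*18 = ½ + 3 = 7/2 ≈ 3.5000)
c(O, U) = 7/2 + 109*O*U (c(O, U) = (109*O)*U + 7/2 = 109*O*U + 7/2 = 7/2 + 109*O*U)
c(122, 95) - 28494 = (7/2 + 109*122*95) - 28494 = (7/2 + 1263310) - 28494 = 2526627/2 - 28494 = 2469639/2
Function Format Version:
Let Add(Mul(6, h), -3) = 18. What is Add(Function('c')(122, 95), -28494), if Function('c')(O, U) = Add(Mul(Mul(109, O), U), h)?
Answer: Rational(2469639, 2) ≈ 1.2348e+6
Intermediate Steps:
h = Rational(7, 2) (h = Add(Rational(1, 2), Mul(Rational(1, 6), 18)) = Add(Rational(1, 2), 3) = Rational(7, 2) ≈ 3.5000)
Function('c')(O, U) = Add(Rational(7, 2), Mul(109, O, U)) (Function('c')(O, U) = Add(Mul(Mul(109, O), U), Rational(7, 2)) = Add(Mul(109, O, U), Rational(7, 2)) = Add(Rational(7, 2), Mul(109, O, U)))
Add(Function('c')(122, 95), -28494) = Add(Add(Rational(7, 2), Mul(109, 122, 95)), -28494) = Add(Add(Rational(7, 2), 1263310), -28494) = Add(Rational(2526627, 2), -28494) = Rational(2469639, 2)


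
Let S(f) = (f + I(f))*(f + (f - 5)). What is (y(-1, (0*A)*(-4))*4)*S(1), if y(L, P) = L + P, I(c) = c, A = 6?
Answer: 24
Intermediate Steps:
S(f) = 2*f*(-5 + 2*f) (S(f) = (f + f)*(f + (f - 5)) = (2*f)*(f + (-5 + f)) = (2*f)*(-5 + 2*f) = 2*f*(-5 + 2*f))
(y(-1, (0*A)*(-4))*4)*S(1) = ((-1 + (0*6)*(-4))*4)*(2*1*(-5 + 2*1)) = ((-1 + 0*(-4))*4)*(2*1*(-5 + 2)) = ((-1 + 0)*4)*(2*1*(-3)) = -1*4*(-6) = -4*(-6) = 24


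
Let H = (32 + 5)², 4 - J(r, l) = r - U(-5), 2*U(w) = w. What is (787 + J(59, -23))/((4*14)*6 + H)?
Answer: 1459/3410 ≈ 0.42786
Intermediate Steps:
U(w) = w/2
J(r, l) = 3/2 - r (J(r, l) = 4 - (r - (-5)/2) = 4 - (r - 1*(-5/2)) = 4 - (r + 5/2) = 4 - (5/2 + r) = 4 + (-5/2 - r) = 3/2 - r)
H = 1369 (H = 37² = 1369)
(787 + J(59, -23))/((4*14)*6 + H) = (787 + (3/2 - 1*59))/((4*14)*6 + 1369) = (787 + (3/2 - 59))/(56*6 + 1369) = (787 - 115/2)/(336 + 1369) = (1459/2)/1705 = (1459/2)*(1/1705) = 1459/3410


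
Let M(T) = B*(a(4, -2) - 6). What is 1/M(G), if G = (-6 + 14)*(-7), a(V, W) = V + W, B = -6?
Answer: 1/24 ≈ 0.041667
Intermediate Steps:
G = -56 (G = 8*(-7) = -56)
M(T) = 24 (M(T) = -6*((4 - 2) - 6) = -6*(2 - 6) = -6*(-4) = 24)
1/M(G) = 1/24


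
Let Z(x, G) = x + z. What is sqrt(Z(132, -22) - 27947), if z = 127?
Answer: 2*I*sqrt(6922) ≈ 166.4*I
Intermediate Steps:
Z(x, G) = 127 + x (Z(x, G) = x + 127 = 127 + x)
sqrt(Z(132, -22) - 27947) = sqrt((127 + 132) - 27947) = sqrt(259 - 27947) = sqrt(-27688) = 2*I*sqrt(6922)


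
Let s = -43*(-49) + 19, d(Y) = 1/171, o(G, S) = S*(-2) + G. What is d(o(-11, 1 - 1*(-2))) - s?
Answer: -363545/171 ≈ -2126.0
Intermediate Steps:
o(G, S) = G - 2*S (o(G, S) = -2*S + G = G - 2*S)
d(Y) = 1/171
s = 2126 (s = 2107 + 19 = 2126)
d(o(-11, 1 - 1*(-2))) - s = 1/171 - 1*2126 = 1/171 - 2126 = -363545/171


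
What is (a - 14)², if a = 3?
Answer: 121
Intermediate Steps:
(a - 14)² = (3 - 14)² = (-11)² = 121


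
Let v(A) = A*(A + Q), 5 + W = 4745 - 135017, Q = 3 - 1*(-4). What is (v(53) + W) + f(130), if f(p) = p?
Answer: -126967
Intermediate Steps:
Q = 7 (Q = 3 + 4 = 7)
W = -130277 (W = -5 + (4745 - 135017) = -5 - 130272 = -130277)
v(A) = A*(7 + A) (v(A) = A*(A + 7) = A*(7 + A))
(v(53) + W) + f(130) = (53*(7 + 53) - 130277) + 130 = (53*60 - 130277) + 130 = (3180 - 130277) + 130 = -127097 + 130 = -126967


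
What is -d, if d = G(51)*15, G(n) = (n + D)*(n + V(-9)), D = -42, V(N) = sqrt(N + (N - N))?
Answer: -6885 - 405*I ≈ -6885.0 - 405.0*I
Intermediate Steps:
V(N) = sqrt(N) (V(N) = sqrt(N + 0) = sqrt(N))
G(n) = (-42 + n)*(n + 3*I) (G(n) = (n - 42)*(n + sqrt(-9)) = (-42 + n)*(n + 3*I))
d = 6885 + 405*I (d = (51**2 - 126*I + 3*51*(-14 + I))*15 = (2601 - 126*I + (-2142 + 153*I))*15 = (459 + 27*I)*15 = 6885 + 405*I ≈ 6885.0 + 405.0*I)
-d = -(6885 + 405*I) = -6885 - 405*I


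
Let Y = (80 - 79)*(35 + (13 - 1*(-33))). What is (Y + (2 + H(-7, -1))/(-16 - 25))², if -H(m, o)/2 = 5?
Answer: 11082241/1681 ≈ 6592.6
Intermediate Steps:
H(m, o) = -10 (H(m, o) = -2*5 = -10)
Y = 81 (Y = 1*(35 + (13 + 33)) = 1*(35 + 46) = 1*81 = 81)
(Y + (2 + H(-7, -1))/(-16 - 25))² = (81 + (2 - 10)/(-16 - 25))² = (81 - 8/(-41))² = (81 - 8*(-1/41))² = (81 + 8/41)² = (3329/41)² = 11082241/1681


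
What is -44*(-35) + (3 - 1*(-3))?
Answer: 1546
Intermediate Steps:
-44*(-35) + (3 - 1*(-3)) = 1540 + (3 + 3) = 1540 + 6 = 1546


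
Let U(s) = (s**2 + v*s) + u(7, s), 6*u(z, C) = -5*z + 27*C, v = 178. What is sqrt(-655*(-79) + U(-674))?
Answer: sqrt(13788366)/6 ≈ 618.88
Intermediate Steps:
u(z, C) = -5*z/6 + 9*C/2 (u(z, C) = (-5*z + 27*C)/6 = -5*z/6 + 9*C/2)
U(s) = -35/6 + s**2 + 365*s/2 (U(s) = (s**2 + 178*s) + (-5/6*7 + 9*s/2) = (s**2 + 178*s) + (-35/6 + 9*s/2) = -35/6 + s**2 + 365*s/2)
sqrt(-655*(-79) + U(-674)) = sqrt(-655*(-79) + (-35/6 + (-674)**2 + (365/2)*(-674))) = sqrt(51745 + (-35/6 + 454276 - 123005)) = sqrt(51745 + 1987591/6) = sqrt(2298061/6) = sqrt(13788366)/6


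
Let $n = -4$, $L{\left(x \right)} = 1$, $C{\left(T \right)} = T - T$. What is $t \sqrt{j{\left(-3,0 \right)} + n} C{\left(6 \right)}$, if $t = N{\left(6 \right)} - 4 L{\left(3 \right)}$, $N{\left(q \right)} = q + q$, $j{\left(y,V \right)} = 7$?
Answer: $0$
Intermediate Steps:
$C{\left(T \right)} = 0$
$N{\left(q \right)} = 2 q$
$t = 8$ ($t = 2 \cdot 6 - 4 = 12 - 4 = 8$)
$t \sqrt{j{\left(-3,0 \right)} + n} C{\left(6 \right)} = 8 \sqrt{7 - 4} \cdot 0 = 8 \sqrt{3} \cdot 0 = 0$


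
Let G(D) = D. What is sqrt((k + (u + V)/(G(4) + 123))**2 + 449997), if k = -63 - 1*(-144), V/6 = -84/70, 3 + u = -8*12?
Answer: sqrt(184041257541)/635 ≈ 675.59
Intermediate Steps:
u = -99 (u = -3 - 8*12 = -3 - 96 = -99)
V = -36/5 (V = 6*(-84/70) = 6*(-84*1/70) = 6*(-6/5) = -36/5 ≈ -7.2000)
k = 81 (k = -63 + 144 = 81)
sqrt((k + (u + V)/(G(4) + 123))**2 + 449997) = sqrt((81 + (-99 - 36/5)/(4 + 123))**2 + 449997) = sqrt((81 - 531/5/127)**2 + 449997) = sqrt((81 - 531/5*1/127)**2 + 449997) = sqrt((81 - 531/635)**2 + 449997) = sqrt((50904/635)**2 + 449997) = sqrt(2591217216/403225 + 449997) = sqrt(184041257541/403225) = sqrt(184041257541)/635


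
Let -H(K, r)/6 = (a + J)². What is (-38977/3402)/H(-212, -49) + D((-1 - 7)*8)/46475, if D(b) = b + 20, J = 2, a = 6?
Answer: 159452353/5519404800 ≈ 0.028889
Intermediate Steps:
D(b) = 20 + b
H(K, r) = -384 (H(K, r) = -6*(6 + 2)² = -6*8² = -6*64 = -384)
(-38977/3402)/H(-212, -49) + D((-1 - 7)*8)/46475 = -38977/3402/(-384) + (20 + (-1 - 7)*8)/46475 = -38977*1/3402*(-1/384) + (20 - 8*8)*(1/46475) = -38977/3402*(-1/384) + (20 - 64)*(1/46475) = 38977/1306368 - 44*1/46475 = 38977/1306368 - 4/4225 = 159452353/5519404800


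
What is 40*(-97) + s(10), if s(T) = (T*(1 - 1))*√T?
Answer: -3880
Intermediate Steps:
s(T) = 0 (s(T) = (T*0)*√T = 0*√T = 0)
40*(-97) + s(10) = 40*(-97) + 0 = -3880 + 0 = -3880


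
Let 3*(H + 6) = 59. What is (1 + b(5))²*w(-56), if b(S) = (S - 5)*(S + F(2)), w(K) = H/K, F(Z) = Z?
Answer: -41/168 ≈ -0.24405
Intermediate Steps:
H = 41/3 (H = -6 + (⅓)*59 = -6 + 59/3 = 41/3 ≈ 13.667)
w(K) = 41/(3*K)
b(S) = (-5 + S)*(2 + S) (b(S) = (S - 5)*(S + 2) = (-5 + S)*(2 + S))
(1 + b(5))²*w(-56) = (1 + (-10 + 5² - 3*5))²*((41/3)/(-56)) = (1 + (-10 + 25 - 15))²*((41/3)*(-1/56)) = (1 + 0)²*(-41/168) = 1²*(-41/168) = 1*(-41/168) = -41/168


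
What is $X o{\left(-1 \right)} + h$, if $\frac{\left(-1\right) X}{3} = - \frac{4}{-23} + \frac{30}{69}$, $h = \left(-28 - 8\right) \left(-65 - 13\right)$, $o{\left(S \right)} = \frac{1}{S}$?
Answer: $\frac{64626}{23} \approx 2809.8$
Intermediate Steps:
$h = 2808$ ($h = \left(-36\right) \left(-78\right) = 2808$)
$X = - \frac{42}{23}$ ($X = - 3 \left(- \frac{4}{-23} + \frac{30}{69}\right) = - 3 \left(\left(-4\right) \left(- \frac{1}{23}\right) + 30 \cdot \frac{1}{69}\right) = - 3 \left(\frac{4}{23} + \frac{10}{23}\right) = \left(-3\right) \frac{14}{23} = - \frac{42}{23} \approx -1.8261$)
$X o{\left(-1 \right)} + h = - \frac{42}{23 \left(-1\right)} + 2808 = \left(- \frac{42}{23}\right) \left(-1\right) + 2808 = \frac{42}{23} + 2808 = \frac{64626}{23}$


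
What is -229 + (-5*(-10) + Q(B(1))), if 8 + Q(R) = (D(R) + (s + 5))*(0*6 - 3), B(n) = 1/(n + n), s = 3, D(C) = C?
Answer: -425/2 ≈ -212.50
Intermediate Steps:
B(n) = 1/(2*n)
Q(R) = -32 - 3*R (Q(R) = -8 + (R + (3 + 5))*(0*6 - 3) = -8 + (R + 8)*(0 - 3) = -8 + (8 + R)*(-3) = -8 + (-24 - 3*R) = -32 - 3*R)
-229 + (-5*(-10) + Q(B(1))) = -229 + (-5*(-10) + (-32 - 3/(2*1))) = -229 + (50 + (-32 - 3/2)) = -229 + (50 - 67/2) = -229 + 33/2 = -425/2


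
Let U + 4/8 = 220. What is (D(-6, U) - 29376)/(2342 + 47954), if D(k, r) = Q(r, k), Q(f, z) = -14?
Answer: -14695/25148 ≈ -0.58434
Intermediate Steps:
U = 439/2 (U = -½ + 220 = 439/2 ≈ 219.50)
D(k, r) = -14
(D(-6, U) - 29376)/(2342 + 47954) = (-14 - 29376)/(2342 + 47954) = -29390/50296 = -29390*1/50296 = -14695/25148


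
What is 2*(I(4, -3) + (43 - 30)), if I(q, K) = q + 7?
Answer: 48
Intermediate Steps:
I(q, K) = 7 + q
2*(I(4, -3) + (43 - 30)) = 2*((7 + 4) + (43 - 30)) = 2*(11 + 13) = 2*24 = 48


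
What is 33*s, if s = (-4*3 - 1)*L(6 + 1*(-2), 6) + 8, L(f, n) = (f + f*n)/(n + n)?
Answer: -737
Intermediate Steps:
L(f, n) = (f + f*n)/(2*n) (L(f, n) = (f + f*n)/((2*n)) = (f + f*n)*(1/(2*n)) = (f + f*n)/(2*n))
s = -67/3 (s = (-4*3 - 1)*((½)*(6 + 1*(-2))*(1 + 6)/6) + 8 = (-12 - 1)*((½)*(6 - 2)*(⅙)*7) + 8 = -13*4*7/(2*6) + 8 = -13*7/3 + 8 = -91/3 + 8 = -67/3 ≈ -22.333)
33*s = 33*(-67/3) = -737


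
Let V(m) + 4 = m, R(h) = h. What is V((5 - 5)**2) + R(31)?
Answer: 27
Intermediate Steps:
V(m) = -4 + m
V((5 - 5)**2) + R(31) = (-4 + (5 - 5)**2) + 31 = (-4 + 0**2) + 31 = (-4 + 0) + 31 = -4 + 31 = 27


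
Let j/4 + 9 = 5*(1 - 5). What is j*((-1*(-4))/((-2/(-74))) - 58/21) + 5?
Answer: -353695/21 ≈ -16843.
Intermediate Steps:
j = -116 (j = -36 + 4*(5*(1 - 5)) = -36 + 4*(5*(-4)) = -36 + 4*(-20) = -36 - 80 = -116)
j*((-1*(-4))/((-2/(-74))) - 58/21) + 5 = -116*((-1*(-4))/((-2/(-74))) - 58/21) + 5 = -116*(4/((-2*(-1/74))) - 58*1/21) + 5 = -116*(4/(1/37) - 58/21) + 5 = -116*(4*37 - 58/21) + 5 = -116*(148 - 58/21) + 5 = -116*3050/21 + 5 = -353800/21 + 5 = -353695/21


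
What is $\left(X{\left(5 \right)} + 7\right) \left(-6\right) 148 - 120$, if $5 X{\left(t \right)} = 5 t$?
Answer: $-10776$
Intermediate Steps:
$X{\left(t \right)} = t$ ($X{\left(t \right)} = \frac{5 t}{5} = t$)
$\left(X{\left(5 \right)} + 7\right) \left(-6\right) 148 - 120 = \left(5 + 7\right) \left(-6\right) 148 - 120 = 12 \left(-6\right) 148 - 120 = \left(-72\right) 148 - 120 = -10656 - 120 = -10776$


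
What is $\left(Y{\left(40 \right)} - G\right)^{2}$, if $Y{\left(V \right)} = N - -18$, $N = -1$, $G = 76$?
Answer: $3481$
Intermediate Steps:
$Y{\left(V \right)} = 17$ ($Y{\left(V \right)} = -1 - -18 = -1 + 18 = 17$)
$\left(Y{\left(40 \right)} - G\right)^{2} = \left(17 - 76\right)^{2} = \left(-59\right)^{2} = 3481$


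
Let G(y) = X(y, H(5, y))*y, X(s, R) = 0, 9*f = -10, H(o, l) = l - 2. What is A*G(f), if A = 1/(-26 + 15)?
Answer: 0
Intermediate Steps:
H(o, l) = -2 + l
f = -10/9 (f = (⅑)*(-10) = -10/9 ≈ -1.1111)
A = -1/11 (A = 1/(-11) = -1/11 ≈ -0.090909)
G(y) = 0 (G(y) = 0*y = 0)
A*G(f) = -1/11*0 = 0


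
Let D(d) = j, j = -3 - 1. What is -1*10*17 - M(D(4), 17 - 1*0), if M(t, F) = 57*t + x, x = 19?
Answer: 39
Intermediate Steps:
j = -4
D(d) = -4
M(t, F) = 19 + 57*t (M(t, F) = 57*t + 19 = 19 + 57*t)
-1*10*17 - M(D(4), 17 - 1*0) = -1*10*17 - (19 + 57*(-4)) = -10*17 - (19 - 228) = -170 - 1*(-209) = -170 + 209 = 39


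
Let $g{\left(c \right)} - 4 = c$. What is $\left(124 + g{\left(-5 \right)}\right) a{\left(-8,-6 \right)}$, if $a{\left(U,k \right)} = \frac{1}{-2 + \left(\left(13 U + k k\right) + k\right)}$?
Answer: $- \frac{123}{76} \approx -1.6184$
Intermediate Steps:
$g{\left(c \right)} = 4 + c$
$a{\left(U,k \right)} = \frac{1}{-2 + k + k^{2} + 13 U}$ ($a{\left(U,k \right)} = \frac{1}{-2 + \left(\left(13 U + k^{2}\right) + k\right)} = \frac{1}{-2 + \left(\left(k^{2} + 13 U\right) + k\right)} = \frac{1}{-2 + \left(k + k^{2} + 13 U\right)} = \frac{1}{-2 + k + k^{2} + 13 U}$)
$\left(124 + g{\left(-5 \right)}\right) a{\left(-8,-6 \right)} = \frac{124 + \left(4 - 5\right)}{-2 - 6 + \left(-6\right)^{2} + 13 \left(-8\right)} = \frac{124 - 1}{-2 - 6 + 36 - 104} = \frac{123}{-76} = 123 \left(- \frac{1}{76}\right) = - \frac{123}{76}$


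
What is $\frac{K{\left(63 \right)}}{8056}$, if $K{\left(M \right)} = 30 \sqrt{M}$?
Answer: $\frac{45 \sqrt{7}}{4028} \approx 0.029558$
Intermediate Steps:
$\frac{K{\left(63 \right)}}{8056} = \frac{30 \sqrt{63}}{8056} = 30 \cdot 3 \sqrt{7} \cdot \frac{1}{8056} = 90 \sqrt{7} \cdot \frac{1}{8056} = \frac{45 \sqrt{7}}{4028}$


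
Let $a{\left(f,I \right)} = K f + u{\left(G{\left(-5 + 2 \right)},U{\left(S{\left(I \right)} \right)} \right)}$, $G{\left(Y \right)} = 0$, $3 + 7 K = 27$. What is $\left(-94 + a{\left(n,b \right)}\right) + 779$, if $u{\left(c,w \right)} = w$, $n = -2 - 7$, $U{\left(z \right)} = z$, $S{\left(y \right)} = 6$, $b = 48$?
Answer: $\frac{4621}{7} \approx 660.14$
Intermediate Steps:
$K = \frac{24}{7}$ ($K = - \frac{3}{7} + \frac{1}{7} \cdot 27 = - \frac{3}{7} + \frac{27}{7} = \frac{24}{7} \approx 3.4286$)
$n = -9$
$a{\left(f,I \right)} = 6 + \frac{24 f}{7}$ ($a{\left(f,I \right)} = \frac{24 f}{7} + 6 = 6 + \frac{24 f}{7}$)
$\left(-94 + a{\left(n,b \right)}\right) + 779 = \left(-94 + \left(6 + \frac{24}{7} \left(-9\right)\right)\right) + 779 = \left(-94 + \left(6 - \frac{216}{7}\right)\right) + 779 = \left(-94 - \frac{174}{7}\right) + 779 = - \frac{832}{7} + 779 = \frac{4621}{7}$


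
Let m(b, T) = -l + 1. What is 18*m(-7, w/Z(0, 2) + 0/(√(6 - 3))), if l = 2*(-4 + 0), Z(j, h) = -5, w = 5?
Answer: 162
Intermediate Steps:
l = -8 (l = 2*(-4) = -8)
m(b, T) = 9 (m(b, T) = -1*(-8) + 1 = 8 + 1 = 9)
18*m(-7, w/Z(0, 2) + 0/(√(6 - 3))) = 18*9 = 162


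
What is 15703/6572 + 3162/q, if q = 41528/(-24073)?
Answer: -31225050643/17057626 ≈ -1830.6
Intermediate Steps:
q = -41528/24073 (q = 41528*(-1/24073) = -41528/24073 ≈ -1.7251)
15703/6572 + 3162/q = 15703/6572 + 3162/(-41528/24073) = 15703*(1/6572) + 3162*(-24073/41528) = 15703/6572 - 38059413/20764 = -31225050643/17057626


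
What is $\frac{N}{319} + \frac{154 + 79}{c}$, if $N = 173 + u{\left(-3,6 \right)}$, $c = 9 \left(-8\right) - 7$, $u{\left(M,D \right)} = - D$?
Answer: $- \frac{61134}{25201} \approx -2.4259$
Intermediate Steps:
$c = -79$ ($c = -72 - 7 = -79$)
$N = 167$ ($N = 173 - 6 = 167$)
$\frac{N}{319} + \frac{154 + 79}{c} = \frac{167}{319} + \frac{154 + 79}{-79} = 167 \cdot \frac{1}{319} + 233 \left(- \frac{1}{79}\right) = \frac{167}{319} - \frac{233}{79} = - \frac{61134}{25201}$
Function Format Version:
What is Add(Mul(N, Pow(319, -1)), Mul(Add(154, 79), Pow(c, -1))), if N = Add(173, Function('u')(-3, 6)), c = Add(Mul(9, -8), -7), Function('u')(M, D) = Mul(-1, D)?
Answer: Rational(-61134, 25201) ≈ -2.4259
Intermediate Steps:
c = -79 (c = Add(-72, -7) = -79)
N = 167 (N = Add(173, Mul(-1, 6)) = Add(173, -6) = 167)
Add(Mul(N, Pow(319, -1)), Mul(Add(154, 79), Pow(c, -1))) = Add(Mul(167, Pow(319, -1)), Mul(Add(154, 79), Pow(-79, -1))) = Add(Mul(167, Rational(1, 319)), Mul(233, Rational(-1, 79))) = Add(Rational(167, 319), Rational(-233, 79)) = Rational(-61134, 25201)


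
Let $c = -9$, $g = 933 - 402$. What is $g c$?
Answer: $-4779$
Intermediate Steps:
$g = 531$ ($g = 933 - 402 = 531$)
$g c = 531 \left(-9\right) = -4779$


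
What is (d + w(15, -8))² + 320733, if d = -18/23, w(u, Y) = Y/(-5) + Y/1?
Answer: 4242376201/13225 ≈ 3.2078e+5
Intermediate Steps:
w(u, Y) = 4*Y/5 (w(u, Y) = Y*(-⅕) + Y*1 = -Y/5 + Y = 4*Y/5)
d = -18/23 (d = -18*1/23 = -18/23 ≈ -0.78261)
(d + w(15, -8))² + 320733 = (-18/23 + (⅘)*(-8))² + 320733 = (-18/23 - 32/5)² + 320733 = (-826/115)² + 320733 = 682276/13225 + 320733 = 4242376201/13225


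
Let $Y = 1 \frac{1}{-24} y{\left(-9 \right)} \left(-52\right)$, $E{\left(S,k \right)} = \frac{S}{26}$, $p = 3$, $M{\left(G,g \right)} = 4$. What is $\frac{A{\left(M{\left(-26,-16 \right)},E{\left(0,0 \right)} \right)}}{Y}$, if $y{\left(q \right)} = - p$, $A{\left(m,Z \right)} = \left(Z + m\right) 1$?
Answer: $- \frac{8}{13} \approx -0.61539$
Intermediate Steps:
$E{\left(S,k \right)} = \frac{S}{26}$ ($E{\left(S,k \right)} = S \frac{1}{26} = \frac{S}{26}$)
$A{\left(m,Z \right)} = Z + m$
$y{\left(q \right)} = -3$ ($y{\left(q \right)} = \left(-1\right) 3 = -3$)
$Y = - \frac{13}{2}$ ($Y = 1 \frac{1}{-24} \left(-3\right) \left(-52\right) = 1 \left(- \frac{1}{24}\right) \left(-3\right) \left(-52\right) = \left(- \frac{1}{24}\right) \left(-3\right) \left(-52\right) = \frac{1}{8} \left(-52\right) = - \frac{13}{2} \approx -6.5$)
$\frac{A{\left(M{\left(-26,-16 \right)},E{\left(0,0 \right)} \right)}}{Y} = \frac{\frac{1}{26} \cdot 0 + 4}{- \frac{13}{2}} = \left(0 + 4\right) \left(- \frac{2}{13}\right) = 4 \left(- \frac{2}{13}\right) = - \frac{8}{13}$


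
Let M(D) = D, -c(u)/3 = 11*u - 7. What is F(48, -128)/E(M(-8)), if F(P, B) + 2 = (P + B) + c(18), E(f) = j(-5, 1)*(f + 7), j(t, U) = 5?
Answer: 131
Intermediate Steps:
c(u) = 21 - 33*u (c(u) = -3*(11*u - 7) = -3*(-7 + 11*u) = 21 - 33*u)
E(f) = 35 + 5*f (E(f) = 5*(f + 7) = 5*(7 + f) = 35 + 5*f)
F(P, B) = -575 + B + P (F(P, B) = -2 + ((P + B) + (21 - 33*18)) = -2 + ((B + P) + (21 - 594)) = -2 + ((B + P) - 573) = -2 + (-573 + B + P) = -575 + B + P)
F(48, -128)/E(M(-8)) = (-575 - 128 + 48)/(35 + 5*(-8)) = -655/(35 - 40) = -655/(-5) = -655*(-⅕) = 131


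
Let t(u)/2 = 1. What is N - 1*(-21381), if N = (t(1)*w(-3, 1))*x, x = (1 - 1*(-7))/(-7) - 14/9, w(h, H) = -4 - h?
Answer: 1347343/63 ≈ 21386.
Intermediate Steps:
t(u) = 2 (t(u) = 2*1 = 2)
x = -170/63 (x = (1 + 7)*(-⅐) - 14*⅑ = 8*(-⅐) - 14/9 = -8/7 - 14/9 = -170/63 ≈ -2.6984)
N = 340/63 (N = (2*(-4 - 1*(-3)))*(-170/63) = (2*(-4 + 3))*(-170/63) = (2*(-1))*(-170/63) = -2*(-170/63) = 340/63 ≈ 5.3968)
N - 1*(-21381) = 340/63 - 1*(-21381) = 340/63 + 21381 = 1347343/63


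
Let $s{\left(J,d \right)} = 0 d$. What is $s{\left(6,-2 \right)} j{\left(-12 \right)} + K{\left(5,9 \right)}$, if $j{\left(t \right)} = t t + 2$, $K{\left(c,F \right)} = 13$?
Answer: $13$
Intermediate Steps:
$s{\left(J,d \right)} = 0$
$j{\left(t \right)} = 2 + t^{2}$ ($j{\left(t \right)} = t^{2} + 2 = 2 + t^{2}$)
$s{\left(6,-2 \right)} j{\left(-12 \right)} + K{\left(5,9 \right)} = 0 \left(2 + \left(-12\right)^{2}\right) + 13 = 0 \left(2 + 144\right) + 13 = 0 \cdot 146 + 13 = 0 + 13 = 13$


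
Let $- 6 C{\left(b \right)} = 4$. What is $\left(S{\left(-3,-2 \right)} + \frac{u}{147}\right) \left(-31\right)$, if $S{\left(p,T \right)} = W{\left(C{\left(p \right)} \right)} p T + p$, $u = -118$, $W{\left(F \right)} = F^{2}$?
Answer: $\frac{5177}{147} \approx 35.218$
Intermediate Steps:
$C{\left(b \right)} = - \frac{2}{3}$ ($C{\left(b \right)} = \left(- \frac{1}{6}\right) 4 = - \frac{2}{3}$)
$S{\left(p,T \right)} = p + \frac{4 T p}{9}$ ($S{\left(p,T \right)} = \left(- \frac{2}{3}\right)^{2} p T + p = \frac{4 p}{9} T + p = \frac{4 T p}{9} + p = p + \frac{4 T p}{9}$)
$\left(S{\left(-3,-2 \right)} + \frac{u}{147}\right) \left(-31\right) = \left(\frac{1}{9} \left(-3\right) \left(9 + 4 \left(-2\right)\right) - \frac{118}{147}\right) \left(-31\right) = \left(\frac{1}{9} \left(-3\right) \left(9 - 8\right) - \frac{118}{147}\right) \left(-31\right) = \left(\frac{1}{9} \left(-3\right) 1 - \frac{118}{147}\right) \left(-31\right) = \left(- \frac{1}{3} - \frac{118}{147}\right) \left(-31\right) = \left(- \frac{167}{147}\right) \left(-31\right) = \frac{5177}{147}$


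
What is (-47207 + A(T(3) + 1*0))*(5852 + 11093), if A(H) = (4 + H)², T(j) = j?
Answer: -799092310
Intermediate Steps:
(-47207 + A(T(3) + 1*0))*(5852 + 11093) = (-47207 + (4 + (3 + 1*0))²)*(5852 + 11093) = (-47207 + (4 + (3 + 0))²)*16945 = (-47207 + (4 + 3)²)*16945 = (-47207 + 7²)*16945 = (-47207 + 49)*16945 = -47158*16945 = -799092310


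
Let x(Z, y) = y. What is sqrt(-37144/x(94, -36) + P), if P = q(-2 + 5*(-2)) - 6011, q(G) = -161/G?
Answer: I*sqrt(178769)/6 ≈ 70.469*I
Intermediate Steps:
q(G) = -161/G
P = -71971/12 (P = -161/(-2 + 5*(-2)) - 6011 = -161/(-2 - 10) - 6011 = -161/(-12) - 6011 = -161*(-1/12) - 6011 = 161/12 - 6011 = -71971/12 ≈ -5997.6)
sqrt(-37144/x(94, -36) + P) = sqrt(-37144/(-36) - 71971/12) = sqrt(-37144*(-1/36) - 71971/12) = sqrt(9286/9 - 71971/12) = sqrt(-178769/36) = I*sqrt(178769)/6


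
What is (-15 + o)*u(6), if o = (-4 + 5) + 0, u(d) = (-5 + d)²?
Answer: -14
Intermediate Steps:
o = 1 (o = 1 + 0 = 1)
(-15 + o)*u(6) = (-15 + 1)*(-5 + 6)² = -14*1² = -14*1 = -14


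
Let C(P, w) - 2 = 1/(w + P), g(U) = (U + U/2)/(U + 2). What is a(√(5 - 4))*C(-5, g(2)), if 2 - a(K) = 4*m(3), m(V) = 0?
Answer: 60/17 ≈ 3.5294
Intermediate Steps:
g(U) = 3*U/(2*(2 + U)) (g(U) = (U + U*(½))/(2 + U) = (U + U/2)/(2 + U) = (3*U/2)/(2 + U) = 3*U/(2*(2 + U)))
C(P, w) = 2 + 1/(P + w) (C(P, w) = 2 + 1/(w + P) = 2 + 1/(P + w))
a(K) = 2 (a(K) = 2 - 4*0 = 2 - 1*0 = 2 + 0 = 2)
a(√(5 - 4))*C(-5, g(2)) = 2*((1 + 2*(-5) + 2*((3/2)*2/(2 + 2)))/(-5 + (3/2)*2/(2 + 2))) = 2*((1 - 10 + 2*((3/2)*2/4))/(-5 + (3/2)*2/4)) = 2*((1 - 10 + 2*((3/2)*2*(¼)))/(-5 + (3/2)*2*(¼))) = 2*((1 - 10 + 2*(¾))/(-5 + ¾)) = 2*((1 - 10 + 3/2)/(-17/4)) = 2*(-4/17*(-15/2)) = 2*(30/17) = 60/17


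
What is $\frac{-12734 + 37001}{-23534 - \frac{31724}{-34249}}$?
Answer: $- \frac{277040161}{268661414} \approx -1.0312$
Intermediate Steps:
$\frac{-12734 + 37001}{-23534 - \frac{31724}{-34249}} = \frac{24267}{-23534 - - \frac{31724}{34249}} = \frac{24267}{-23534 + \frac{31724}{34249}} = \frac{24267}{- \frac{805984242}{34249}} = 24267 \left(- \frac{34249}{805984242}\right) = - \frac{277040161}{268661414}$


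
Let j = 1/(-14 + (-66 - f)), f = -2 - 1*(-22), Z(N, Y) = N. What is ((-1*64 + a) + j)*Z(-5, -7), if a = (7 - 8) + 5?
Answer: 6001/20 ≈ 300.05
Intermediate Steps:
f = 20 (f = -2 + 22 = 20)
a = 4 (a = -1 + 5 = 4)
j = -1/100 (j = 1/(-14 + (-66 - 1*20)) = 1/(-14 + (-66 - 20)) = 1/(-14 - 86) = 1/(-100) = -1/100 ≈ -0.010000)
((-1*64 + a) + j)*Z(-5, -7) = ((-1*64 + 4) - 1/100)*(-5) = ((-64 + 4) - 1/100)*(-5) = (-60 - 1/100)*(-5) = -6001/100*(-5) = 6001/20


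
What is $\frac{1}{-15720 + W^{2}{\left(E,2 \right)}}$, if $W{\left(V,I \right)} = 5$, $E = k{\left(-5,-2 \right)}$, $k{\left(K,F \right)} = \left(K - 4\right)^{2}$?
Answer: $- \frac{1}{15695} \approx -6.3715 \cdot 10^{-5}$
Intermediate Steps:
$k{\left(K,F \right)} = \left(-4 + K\right)^{2}$
$E = 81$ ($E = \left(-4 - 5\right)^{2} = \left(-9\right)^{2} = 81$)
$\frac{1}{-15720 + W^{2}{\left(E,2 \right)}} = \frac{1}{-15720 + 5^{2}} = \frac{1}{-15720 + 25} = \frac{1}{-15695} = - \frac{1}{15695}$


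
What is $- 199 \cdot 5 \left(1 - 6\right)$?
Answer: $4975$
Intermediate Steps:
$- 199 \cdot 5 \left(1 - 6\right) = - 199 \cdot 5 \left(-5\right) = \left(-199\right) \left(-25\right) = 4975$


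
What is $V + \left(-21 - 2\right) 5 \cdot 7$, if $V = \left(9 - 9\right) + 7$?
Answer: $-798$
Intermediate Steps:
$V = 7$ ($V = 0 + 7 = 7$)
$V + \left(-21 - 2\right) 5 \cdot 7 = 7 + \left(-21 - 2\right) 5 \cdot 7 = 7 + \left(-21 - 2\right) 35 = 7 - 805 = -798$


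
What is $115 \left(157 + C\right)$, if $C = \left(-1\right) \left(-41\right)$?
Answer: $22770$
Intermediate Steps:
$C = 41$
$115 \left(157 + C\right) = 115 \left(157 + 41\right) = 115 \cdot 198 = 22770$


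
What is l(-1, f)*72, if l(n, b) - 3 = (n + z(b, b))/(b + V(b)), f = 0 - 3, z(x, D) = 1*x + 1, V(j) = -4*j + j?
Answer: 180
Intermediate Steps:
V(j) = -3*j
z(x, D) = 1 + x (z(x, D) = x + 1 = 1 + x)
f = -3
l(n, b) = 3 - (1 + b + n)/(2*b) (l(n, b) = 3 + (n + (1 + b))/(b - 3*b) = 3 + (1 + b + n)/((-2*b)) = 3 + (1 + b + n)*(-1/(2*b)) = 3 - (1 + b + n)/(2*b))
l(-1, f)*72 = ((½)*(-1 - 1*(-1) + 5*(-3))/(-3))*72 = ((½)*(-⅓)*(-1 + 1 - 15))*72 = ((½)*(-⅓)*(-15))*72 = (5/2)*72 = 180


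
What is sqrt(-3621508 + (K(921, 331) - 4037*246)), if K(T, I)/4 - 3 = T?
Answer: I*sqrt(4610914) ≈ 2147.3*I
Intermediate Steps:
K(T, I) = 12 + 4*T
sqrt(-3621508 + (K(921, 331) - 4037*246)) = sqrt(-3621508 + ((12 + 4*921) - 4037*246)) = sqrt(-3621508 + ((12 + 3684) - 993102)) = sqrt(-3621508 + (3696 - 993102)) = sqrt(-3621508 - 989406) = sqrt(-4610914) = I*sqrt(4610914)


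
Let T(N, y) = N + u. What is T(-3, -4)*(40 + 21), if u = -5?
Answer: -488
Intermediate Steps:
T(N, y) = -5 + N (T(N, y) = N - 5 = -5 + N)
T(-3, -4)*(40 + 21) = (-5 - 3)*(40 + 21) = -8*61 = -488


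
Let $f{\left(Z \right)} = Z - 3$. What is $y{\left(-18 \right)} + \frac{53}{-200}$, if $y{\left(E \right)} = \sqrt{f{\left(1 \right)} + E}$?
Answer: $- \frac{53}{200} + 2 i \sqrt{5} \approx -0.265 + 4.4721 i$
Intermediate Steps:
$f{\left(Z \right)} = -3 + Z$
$y{\left(E \right)} = \sqrt{-2 + E}$ ($y{\left(E \right)} = \sqrt{\left(-3 + 1\right) + E} = \sqrt{-2 + E}$)
$y{\left(-18 \right)} + \frac{53}{-200} = \sqrt{-2 - 18} + \frac{53}{-200} = \sqrt{-20} + 53 \left(- \frac{1}{200}\right) = 2 i \sqrt{5} - \frac{53}{200} = - \frac{53}{200} + 2 i \sqrt{5}$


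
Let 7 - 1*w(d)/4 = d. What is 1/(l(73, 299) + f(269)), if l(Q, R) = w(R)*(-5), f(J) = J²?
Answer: 1/78201 ≈ 1.2788e-5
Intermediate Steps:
w(d) = 28 - 4*d
l(Q, R) = -140 + 20*R (l(Q, R) = (28 - 4*R)*(-5) = -140 + 20*R)
1/(l(73, 299) + f(269)) = 1/((-140 + 20*299) + 269²) = 1/((-140 + 5980) + 72361) = 1/(5840 + 72361) = 1/78201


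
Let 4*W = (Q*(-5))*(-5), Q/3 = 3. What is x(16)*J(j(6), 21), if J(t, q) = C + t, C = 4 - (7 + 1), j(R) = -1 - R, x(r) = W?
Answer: -2475/4 ≈ -618.75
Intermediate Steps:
Q = 9 (Q = 3*3 = 9)
W = 225/4 (W = ((9*(-5))*(-5))/4 = (-45*(-5))/4 = (¼)*225 = 225/4 ≈ 56.250)
x(r) = 225/4
C = -4 (C = 4 - 1*8 = 4 - 8 = -4)
J(t, q) = -4 + t
x(16)*J(j(6), 21) = 225*(-4 + (-1 - 1*6))/4 = 225*(-4 + (-1 - 6))/4 = 225*(-4 - 7)/4 = (225/4)*(-11) = -2475/4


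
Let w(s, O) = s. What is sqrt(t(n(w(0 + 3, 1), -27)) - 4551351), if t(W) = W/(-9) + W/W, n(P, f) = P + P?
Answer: 2*I*sqrt(10240539)/3 ≈ 2133.4*I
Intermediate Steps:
n(P, f) = 2*P
t(W) = 1 - W/9 (t(W) = W*(-1/9) + 1 = -W/9 + 1 = 1 - W/9)
sqrt(t(n(w(0 + 3, 1), -27)) - 4551351) = sqrt((1 - 2*(0 + 3)/9) - 4551351) = sqrt((1 - 2*3/9) - 4551351) = sqrt((1 - 1/9*6) - 4551351) = sqrt((1 - 2/3) - 4551351) = sqrt(1/3 - 4551351) = sqrt(-13654052/3) = 2*I*sqrt(10240539)/3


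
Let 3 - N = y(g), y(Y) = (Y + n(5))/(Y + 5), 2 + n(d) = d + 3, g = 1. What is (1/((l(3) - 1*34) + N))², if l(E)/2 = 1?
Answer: 36/32761 ≈ 0.0010989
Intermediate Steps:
l(E) = 2 (l(E) = 2*1 = 2)
n(d) = 1 + d (n(d) = -2 + (d + 3) = -2 + (3 + d) = 1 + d)
y(Y) = (6 + Y)/(5 + Y) (y(Y) = (Y + (1 + 5))/(Y + 5) = (Y + 6)/(5 + Y) = (6 + Y)/(5 + Y))
N = 11/6 (N = 3 - (6 + 1)/(5 + 1) = 3 - 7/6 = 11/6 ≈ 1.8333)
(1/((l(3) - 1*34) + N))² = (1/((2 - 1*34) + 11/6))² = (1/((2 - 34) + 11/6))² = (1/(-32 + 11/6))² = (1/(-181/6))² = (-6/181)² = 36/32761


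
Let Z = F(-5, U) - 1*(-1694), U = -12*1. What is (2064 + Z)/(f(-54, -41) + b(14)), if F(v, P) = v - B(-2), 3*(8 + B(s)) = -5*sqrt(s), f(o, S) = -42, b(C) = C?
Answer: -3761/28 - 5*I*sqrt(2)/84 ≈ -134.32 - 0.084179*I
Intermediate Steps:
U = -12
B(s) = -8 - 5*sqrt(s)/3 (B(s) = -8 + (-5*sqrt(s))/3 = -8 - 5*sqrt(s)/3)
F(v, P) = 8 + v + 5*I*sqrt(2)/3 (F(v, P) = v - (-8 - 5*I*sqrt(2)/3) = v + (8 + 5*I*sqrt(2)/3) = 8 + v + 5*I*sqrt(2)/3)
Z = 1697 + 5*I*sqrt(2)/3 (Z = (8 - 5 + 5*I*sqrt(2)/3) - 1*(-1694) = (3 + 5*I*sqrt(2)/3) + 1694 = 1697 + 5*I*sqrt(2)/3 ≈ 1697.0 + 2.357*I)
(2064 + Z)/(f(-54, -41) + b(14)) = (2064 + (1697 + 5*I*sqrt(2)/3))/(-42 + 14) = (3761 + 5*I*sqrt(2)/3)/(-28) = (3761 + 5*I*sqrt(2)/3)*(-1/28) = -3761/28 - 5*I*sqrt(2)/84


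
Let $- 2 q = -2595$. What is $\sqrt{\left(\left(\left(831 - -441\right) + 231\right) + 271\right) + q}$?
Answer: $\frac{\sqrt{12286}}{2} \approx 55.421$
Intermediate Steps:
$q = \frac{2595}{2}$ ($q = \left(- \frac{1}{2}\right) \left(-2595\right) = \frac{2595}{2} \approx 1297.5$)
$\sqrt{\left(\left(\left(831 - -441\right) + 231\right) + 271\right) + q} = \sqrt{\left(\left(\left(831 - -441\right) + 231\right) + 271\right) + \frac{2595}{2}} = \sqrt{\left(\left(\left(831 + 441\right) + 231\right) + 271\right) + \frac{2595}{2}} = \sqrt{\left(\left(1272 + 231\right) + 271\right) + \frac{2595}{2}} = \sqrt{\left(1503 + 271\right) + \frac{2595}{2}} = \sqrt{1774 + \frac{2595}{2}} = \sqrt{\frac{6143}{2}} = \frac{\sqrt{12286}}{2}$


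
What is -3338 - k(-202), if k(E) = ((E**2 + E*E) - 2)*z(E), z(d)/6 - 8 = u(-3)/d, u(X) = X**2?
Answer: -393759664/101 ≈ -3.8986e+6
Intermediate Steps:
z(d) = 48 + 54/d (z(d) = 48 + 6*((-3)**2/d) = 48 + 6*(9/d) = 48 + 54/d)
k(E) = (-2 + 2*E**2)*(48 + 54/E) (k(E) = ((E**2 + E*E) - 2)*(48 + 54/E) = ((E**2 + E**2) - 2)*(48 + 54/E) = (2*E**2 - 2)*(48 + 54/E) = (-2 + 2*E**2)*(48 + 54/E))
-3338 - k(-202) = -3338 - 12*(-1 + (-202)**2)*(9 + 8*(-202))/(-202) = -3338 - 12*(-1)*(-1 + 40804)*(9 - 1616)/202 = -3338 - 12*(-1)*40803*(-1607)/202 = -3338 - 1*393422526/101 = -3338 - 393422526/101 = -393759664/101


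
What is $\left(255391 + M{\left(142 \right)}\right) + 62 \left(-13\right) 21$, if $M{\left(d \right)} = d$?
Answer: $238607$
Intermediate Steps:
$\left(255391 + M{\left(142 \right)}\right) + 62 \left(-13\right) 21 = \left(255391 + 142\right) + 62 \left(-13\right) 21 = 255533 - 16926 = 238607$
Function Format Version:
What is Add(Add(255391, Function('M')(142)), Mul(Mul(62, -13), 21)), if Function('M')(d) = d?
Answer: 238607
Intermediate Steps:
Add(Add(255391, Function('M')(142)), Mul(Mul(62, -13), 21)) = Add(Add(255391, 142), Mul(Mul(62, -13), 21)) = Add(255533, Mul(-806, 21)) = Add(255533, -16926) = 238607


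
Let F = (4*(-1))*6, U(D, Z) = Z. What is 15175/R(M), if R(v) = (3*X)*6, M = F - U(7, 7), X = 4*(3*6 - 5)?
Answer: 15175/936 ≈ 16.213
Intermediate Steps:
F = -24 (F = -4*6 = -24)
X = 52 (X = 4*(18 - 5) = 4*13 = 52)
M = -31 (M = -24 - 1*7 = -24 - 7 = -31)
R(v) = 936 (R(v) = (3*52)*6 = 156*6 = 936)
15175/R(M) = 15175/936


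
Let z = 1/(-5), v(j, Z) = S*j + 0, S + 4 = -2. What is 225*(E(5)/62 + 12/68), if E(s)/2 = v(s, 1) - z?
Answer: -93060/527 ≈ -176.58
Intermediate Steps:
S = -6 (S = -4 - 2 = -6)
v(j, Z) = -6*j (v(j, Z) = -6*j + 0 = -6*j)
z = -1/5 ≈ -0.20000
E(s) = 2/5 - 12*s (E(s) = 2*(-6*s - 1*(-1/5)) = 2*(-6*s + 1/5) = 2*(1/5 - 6*s) = 2/5 - 12*s)
225*(E(5)/62 + 12/68) = 225*((2/5 - 12*5)/62 + 12/68) = 225*((2/5 - 60)*(1/62) + 12*(1/68)) = 225*(-298/5*1/62 + 3/17) = 225*(-149/155 + 3/17) = 225*(-2068/2635) = -93060/527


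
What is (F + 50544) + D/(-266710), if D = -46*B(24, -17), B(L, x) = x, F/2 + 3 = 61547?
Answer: 23154694969/133355 ≈ 1.7363e+5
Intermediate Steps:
F = 123088 (F = -6 + 2*61547 = -6 + 123094 = 123088)
D = 782 (D = -46*(-17) = 782)
(F + 50544) + D/(-266710) = (123088 + 50544) + 782/(-266710) = 173632 + 782*(-1/266710) = 173632 - 391/133355 = 23154694969/133355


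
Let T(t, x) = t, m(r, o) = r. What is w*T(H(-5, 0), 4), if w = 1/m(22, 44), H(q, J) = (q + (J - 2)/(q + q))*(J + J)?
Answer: 0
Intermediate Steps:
H(q, J) = 2*J*(q + (-2 + J)/(2*q)) (H(q, J) = (q + (-2 + J)/((2*q)))*(2*J) = (q + (-2 + J)*(1/(2*q)))*(2*J) = (q + (-2 + J)/(2*q))*(2*J) = 2*J*(q + (-2 + J)/(2*q)))
w = 1/22 ≈ 0.045455
w*T(H(-5, 0), 4) = (0*(-2 + 0 + 2*(-5)²)/(-5))/22 = (0*(-⅕)*(-2 + 0 + 2*25))/22 = (0*(-⅕)*(-2 + 0 + 50))/22 = (0*(-⅕)*48)/22 = (1/22)*0 = 0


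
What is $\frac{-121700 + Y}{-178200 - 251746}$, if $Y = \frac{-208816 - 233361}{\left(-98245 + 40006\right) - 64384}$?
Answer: $\frac{14922776923}{52721268358} \approx 0.28305$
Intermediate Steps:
$Y = \frac{442177}{122623}$ ($Y = - \frac{442177}{-58239 - 64384} = - \frac{442177}{-122623} = \left(-442177\right) \left(- \frac{1}{122623}\right) = \frac{442177}{122623} \approx 3.606$)
$\frac{-121700 + Y}{-178200 - 251746} = \frac{-121700 + \frac{442177}{122623}}{-178200 - 251746} = - \frac{14922776923}{122623 \left(-429946\right)} = \left(- \frac{14922776923}{122623}\right) \left(- \frac{1}{429946}\right) = \frac{14922776923}{52721268358}$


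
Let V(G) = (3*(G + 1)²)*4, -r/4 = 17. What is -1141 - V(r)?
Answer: -55009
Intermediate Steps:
r = -68 (r = -4*17 = -68)
V(G) = 12*(1 + G)² (V(G) = (3*(1 + G)²)*4 = 12*(1 + G)²)
-1141 - V(r) = -1141 - 12*(1 - 68)² = -1141 - 12*(-67)² = -1141 - 12*4489 = -1141 - 1*53868 = -1141 - 53868 = -55009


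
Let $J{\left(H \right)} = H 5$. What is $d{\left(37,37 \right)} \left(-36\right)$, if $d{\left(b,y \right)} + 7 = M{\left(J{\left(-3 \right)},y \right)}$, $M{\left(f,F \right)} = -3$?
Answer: $360$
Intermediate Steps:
$J{\left(H \right)} = 5 H$
$d{\left(b,y \right)} = -10$ ($d{\left(b,y \right)} = -7 - 3 = -10$)
$d{\left(37,37 \right)} \left(-36\right) = \left(-10\right) \left(-36\right) = 360$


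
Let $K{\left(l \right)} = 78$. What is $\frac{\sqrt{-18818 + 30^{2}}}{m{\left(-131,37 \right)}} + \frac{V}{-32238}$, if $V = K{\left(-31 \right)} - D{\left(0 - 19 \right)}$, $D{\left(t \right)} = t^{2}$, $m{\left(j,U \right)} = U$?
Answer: $\frac{283}{32238} + \frac{17 i \sqrt{62}}{37} \approx 0.0087785 + 3.6178 i$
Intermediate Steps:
$V = -283$ ($V = 78 - \left(0 - 19\right)^{2} = 78 - \left(-19\right)^{2} = 78 - 361 = -283$)
$\frac{\sqrt{-18818 + 30^{2}}}{m{\left(-131,37 \right)}} + \frac{V}{-32238} = \frac{\sqrt{-18818 + 30^{2}}}{37} - \frac{283}{-32238} = \sqrt{-18818 + 900} \cdot \frac{1}{37} - - \frac{283}{32238} = \sqrt{-17918} \cdot \frac{1}{37} + \frac{283}{32238} = 17 i \sqrt{62} \cdot \frac{1}{37} + \frac{283}{32238} = \frac{17 i \sqrt{62}}{37} + \frac{283}{32238} = \frac{283}{32238} + \frac{17 i \sqrt{62}}{37}$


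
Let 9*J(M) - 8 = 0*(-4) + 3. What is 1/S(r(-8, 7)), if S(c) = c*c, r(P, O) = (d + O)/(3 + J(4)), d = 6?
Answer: 1444/13689 ≈ 0.10549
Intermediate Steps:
J(M) = 11/9 (J(M) = 8/9 + (0*(-4) + 3)/9 = 8/9 + (0 + 3)/9 = 8/9 + (⅑)*3 = 8/9 + ⅓ = 11/9)
r(P, O) = 27/19 + 9*O/38 (r(P, O) = (6 + O)/(3 + 11/9) = (6 + O)/(38/9) = (6 + O)*(9/38) = 27/19 + 9*O/38)
S(c) = c²
1/S(r(-8, 7)) = 1/((27/19 + (9/38)*7)²) = 1/((27/19 + 63/38)²) = 1/((117/38)²) = 1/(13689/1444) = 1444/13689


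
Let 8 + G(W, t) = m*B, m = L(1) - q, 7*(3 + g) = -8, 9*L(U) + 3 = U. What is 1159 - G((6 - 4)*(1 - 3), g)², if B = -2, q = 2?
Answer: 92855/81 ≈ 1146.4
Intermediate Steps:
L(U) = -⅓ + U/9
g = -29/7 (g = -3 + (⅐)*(-8) = -3 - 8/7 = -29/7 ≈ -4.1429)
m = -20/9 (m = (-⅓ + (⅑)*1) - 1*2 = (-⅓ + ⅑) - 2 = -2/9 - 2 = -20/9 ≈ -2.2222)
G(W, t) = -32/9 (G(W, t) = -8 - 20/9*(-2) = -8 + 40/9 = -32/9)
1159 - G((6 - 4)*(1 - 3), g)² = 1159 - (-32/9)² = 1159 - 1*1024/81 = 1159 - 1024/81 = 92855/81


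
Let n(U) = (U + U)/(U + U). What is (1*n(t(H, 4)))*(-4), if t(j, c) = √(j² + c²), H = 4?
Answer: -4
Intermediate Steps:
t(j, c) = √(c² + j²)
n(U) = 1 (n(U) = (2*U)/((2*U)) = (2*U)*(1/(2*U)) = 1)
(1*n(t(H, 4)))*(-4) = (1*1)*(-4) = 1*(-4) = -4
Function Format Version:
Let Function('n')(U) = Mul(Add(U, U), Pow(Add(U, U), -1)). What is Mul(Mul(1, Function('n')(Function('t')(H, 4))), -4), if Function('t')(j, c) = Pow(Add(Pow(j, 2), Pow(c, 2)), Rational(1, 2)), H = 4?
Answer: -4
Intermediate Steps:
Function('t')(j, c) = Pow(Add(Pow(c, 2), Pow(j, 2)), Rational(1, 2))
Function('n')(U) = 1 (Function('n')(U) = Mul(Mul(2, U), Pow(Mul(2, U), -1)) = Mul(Mul(2, U), Mul(Rational(1, 2), Pow(U, -1))) = 1)
Mul(Mul(1, Function('n')(Function('t')(H, 4))), -4) = Mul(Mul(1, 1), -4) = Mul(1, -4) = -4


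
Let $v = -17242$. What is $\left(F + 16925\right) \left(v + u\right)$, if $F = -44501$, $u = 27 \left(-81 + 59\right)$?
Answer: $491845536$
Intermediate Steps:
$u = -594$ ($u = 27 \left(-22\right) = -594$)
$\left(F + 16925\right) \left(v + u\right) = \left(-44501 + 16925\right) \left(-17242 - 594\right) = \left(-27576\right) \left(-17836\right) = 491845536$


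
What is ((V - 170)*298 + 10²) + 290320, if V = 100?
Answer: 269560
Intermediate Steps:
((V - 170)*298 + 10²) + 290320 = ((100 - 170)*298 + 10²) + 290320 = (-70*298 + 100) + 290320 = (-20860 + 100) + 290320 = -20760 + 290320 = 269560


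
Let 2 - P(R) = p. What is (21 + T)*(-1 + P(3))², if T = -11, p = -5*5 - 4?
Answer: 9000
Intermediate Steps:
p = -29 (p = -25 - 4 = -29)
P(R) = 31 (P(R) = 2 - 1*(-29) = 2 + 29 = 31)
(21 + T)*(-1 + P(3))² = (21 - 11)*(-1 + 31)² = 10*30² = 10*900 = 9000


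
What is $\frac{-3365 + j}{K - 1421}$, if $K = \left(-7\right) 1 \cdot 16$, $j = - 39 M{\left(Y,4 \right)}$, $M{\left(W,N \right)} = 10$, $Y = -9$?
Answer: $\frac{3755}{1533} \approx 2.4494$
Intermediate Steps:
$j = -390$ ($j = \left(-39\right) 10 = -390$)
$K = -112$ ($K = \left(-7\right) 16 = -112$)
$\frac{-3365 + j}{K - 1421} = \frac{-3365 - 390}{-112 - 1421} = - \frac{3755}{-1533} = \left(-3755\right) \left(- \frac{1}{1533}\right) = \frac{3755}{1533}$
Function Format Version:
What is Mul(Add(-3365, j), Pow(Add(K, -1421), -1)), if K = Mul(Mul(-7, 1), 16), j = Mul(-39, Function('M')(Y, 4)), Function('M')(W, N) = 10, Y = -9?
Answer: Rational(3755, 1533) ≈ 2.4494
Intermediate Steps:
j = -390 (j = Mul(-39, 10) = -390)
K = -112 (K = Mul(-7, 16) = -112)
Mul(Add(-3365, j), Pow(Add(K, -1421), -1)) = Mul(Add(-3365, -390), Pow(Add(-112, -1421), -1)) = Mul(-3755, Pow(-1533, -1)) = Mul(-3755, Rational(-1, 1533)) = Rational(3755, 1533)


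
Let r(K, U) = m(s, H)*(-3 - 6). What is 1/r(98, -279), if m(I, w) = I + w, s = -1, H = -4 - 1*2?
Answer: 1/63 ≈ 0.015873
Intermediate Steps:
H = -6 (H = -4 - 2 = -6)
r(K, U) = 63 (r(K, U) = (-1 - 6)*(-3 - 6) = -7*(-9) = 63)
1/r(98, -279) = 1/63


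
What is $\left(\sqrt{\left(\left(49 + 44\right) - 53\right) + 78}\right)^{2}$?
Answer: $118$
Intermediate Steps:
$\left(\sqrt{\left(\left(49 + 44\right) - 53\right) + 78}\right)^{2} = \left(\sqrt{\left(93 - 53\right) + 78}\right)^{2} = \left(\sqrt{40 + 78}\right)^{2} = \left(\sqrt{118}\right)^{2} = 118$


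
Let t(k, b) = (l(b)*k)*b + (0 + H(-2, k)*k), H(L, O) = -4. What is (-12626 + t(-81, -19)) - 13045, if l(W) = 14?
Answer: -3801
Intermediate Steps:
t(k, b) = -4*k + 14*b*k (t(k, b) = (14*k)*b + (0 - 4*k) = 14*b*k - 4*k = -4*k + 14*b*k)
(-12626 + t(-81, -19)) - 13045 = (-12626 + 2*(-81)*(-2 + 7*(-19))) - 13045 = (-12626 + 2*(-81)*(-2 - 133)) - 13045 = (-12626 + 2*(-81)*(-135)) - 13045 = (-12626 + 21870) - 13045 = 9244 - 13045 = -3801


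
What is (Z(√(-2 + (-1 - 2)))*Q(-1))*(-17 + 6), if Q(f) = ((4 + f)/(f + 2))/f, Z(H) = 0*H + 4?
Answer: 132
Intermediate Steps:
Z(H) = 4 (Z(H) = 0 + 4 = 4)
Q(f) = (4 + f)/(f*(2 + f)) (Q(f) = ((4 + f)/(2 + f))/f = (4 + f)/(f*(2 + f)))
(Z(√(-2 + (-1 - 2)))*Q(-1))*(-17 + 6) = (4*((4 - 1)/((-1)*(2 - 1))))*(-17 + 6) = (4*(-1*3/1))*(-11) = (4*(-1*1*3))*(-11) = (4*(-3))*(-11) = -12*(-11) = 132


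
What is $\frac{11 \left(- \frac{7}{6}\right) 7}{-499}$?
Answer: $\frac{539}{2994} \approx 0.18003$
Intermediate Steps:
$\frac{11 \left(- \frac{7}{6}\right) 7}{-499} = 11 \left(\left(-7\right) \frac{1}{6}\right) 7 \left(- \frac{1}{499}\right) = 11 \left(- \frac{7}{6}\right) 7 \left(- \frac{1}{499}\right) = \left(- \frac{77}{6}\right) 7 \left(- \frac{1}{499}\right) = \left(- \frac{539}{6}\right) \left(- \frac{1}{499}\right) = \frac{539}{2994}$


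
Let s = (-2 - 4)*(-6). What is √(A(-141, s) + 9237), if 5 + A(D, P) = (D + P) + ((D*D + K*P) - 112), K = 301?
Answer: 2*√9933 ≈ 199.33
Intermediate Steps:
s = 36 (s = -6*(-6) = 36)
A(D, P) = -117 + D + D² + 302*P (A(D, P) = -5 + ((D + P) + ((D*D + 301*P) - 112)) = -5 + ((D + P) + ((D² + 301*P) - 112)) = -5 + ((D + P) + (-112 + D² + 301*P)) = -5 + (-112 + D + D² + 302*P) = -117 + D + D² + 302*P)
√(A(-141, s) + 9237) = √((-117 - 141 + (-141)² + 302*36) + 9237) = √((-117 - 141 + 19881 + 10872) + 9237) = √(30495 + 9237) = √39732 = 2*√9933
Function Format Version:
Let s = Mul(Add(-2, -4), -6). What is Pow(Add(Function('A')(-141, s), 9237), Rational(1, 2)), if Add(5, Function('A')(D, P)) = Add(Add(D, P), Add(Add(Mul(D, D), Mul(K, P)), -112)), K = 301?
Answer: Mul(2, Pow(9933, Rational(1, 2))) ≈ 199.33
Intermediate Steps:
s = 36 (s = Mul(-6, -6) = 36)
Function('A')(D, P) = Add(-117, D, Pow(D, 2), Mul(302, P)) (Function('A')(D, P) = Add(-5, Add(Add(D, P), Add(Add(Mul(D, D), Mul(301, P)), -112))) = Add(-5, Add(Add(D, P), Add(Add(Pow(D, 2), Mul(301, P)), -112))) = Add(-5, Add(Add(D, P), Add(-112, Pow(D, 2), Mul(301, P)))) = Add(-5, Add(-112, D, Pow(D, 2), Mul(302, P))) = Add(-117, D, Pow(D, 2), Mul(302, P)))
Pow(Add(Function('A')(-141, s), 9237), Rational(1, 2)) = Pow(Add(Add(-117, -141, Pow(-141, 2), Mul(302, 36)), 9237), Rational(1, 2)) = Pow(Add(Add(-117, -141, 19881, 10872), 9237), Rational(1, 2)) = Pow(Add(30495, 9237), Rational(1, 2)) = Pow(39732, Rational(1, 2)) = Mul(2, Pow(9933, Rational(1, 2)))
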